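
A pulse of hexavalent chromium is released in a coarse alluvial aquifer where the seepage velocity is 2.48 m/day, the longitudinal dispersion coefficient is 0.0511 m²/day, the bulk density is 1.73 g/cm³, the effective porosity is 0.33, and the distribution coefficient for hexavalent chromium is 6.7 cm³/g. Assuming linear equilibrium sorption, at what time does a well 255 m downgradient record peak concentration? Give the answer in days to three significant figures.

3710 days

Retardation factor R = 1 + ρ_b·K_d/n = 1 + 1.73 × 6.7/0.33 = 36.12.
Sorption retards both mechanisms: v_R = v/R = 0.06866 m/day, D_R = D/R = 0.001415 m²/day.
Peak time from v_R²t² + 2D_R t − x² = 0: t = (√(D_R² + v_R²x²) − D_R)/v_R².
√(D_R² + v_R²x²) = √(0.001415² + 0.06866² × 255²) = 17.51; v_R² = 0.004714.
t = (17.51 − 0.001415)/0.004714 = 3710 days.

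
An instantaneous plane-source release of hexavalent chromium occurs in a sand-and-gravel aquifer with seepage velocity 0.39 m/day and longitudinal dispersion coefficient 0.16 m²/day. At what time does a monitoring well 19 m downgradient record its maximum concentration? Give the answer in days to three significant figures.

For the 1D instantaneous-source solution, setting ∂C/∂t = 0 at fixed x gives v²t² + 2Dt − x² = 0, so t = (√(D² + v²x²) − D)/v².
√(D² + v²x²) = √(0.16² + 0.39² × 19²) = 7.412; v² = 0.1521.
t = (7.412 − 0.16)/0.1521 = 47.7 days (vs. the pure-advection estimate x/v = 48.7 d).

47.7 days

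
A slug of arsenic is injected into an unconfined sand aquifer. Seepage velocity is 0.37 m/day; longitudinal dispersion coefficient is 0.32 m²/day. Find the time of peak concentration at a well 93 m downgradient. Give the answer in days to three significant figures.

For the 1D instantaneous-source solution, setting ∂C/∂t = 0 at fixed x gives v²t² + 2Dt − x² = 0, so t = (√(D² + v²x²) − D)/v².
√(D² + v²x²) = √(0.32² + 0.37² × 93²) = 34.41; v² = 0.1369.
t = (34.41 − 0.32)/0.1369 = 249 days (vs. the pure-advection estimate x/v = 251 d).

249 days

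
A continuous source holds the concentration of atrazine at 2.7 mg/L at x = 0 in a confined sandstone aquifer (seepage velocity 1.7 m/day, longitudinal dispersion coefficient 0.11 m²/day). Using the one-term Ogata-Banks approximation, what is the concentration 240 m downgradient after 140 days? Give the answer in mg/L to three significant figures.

0.970 mg/L

For a continuous step input, C/C₀ ≈ ½·erfc((x−vt)/(2√(Dt))).
vt = 1.7 × 140 = 238 m and 2√(Dt) = 2√(0.11 × 140) = 7.849 m.
Argument (x−vt)/(2√(Dt)) = (240 − 238)/7.849 = 0.2548; ½·erfc(0.2548) = 0.3593.
C = 2.7 × 0.3593 = 0.970 mg/L.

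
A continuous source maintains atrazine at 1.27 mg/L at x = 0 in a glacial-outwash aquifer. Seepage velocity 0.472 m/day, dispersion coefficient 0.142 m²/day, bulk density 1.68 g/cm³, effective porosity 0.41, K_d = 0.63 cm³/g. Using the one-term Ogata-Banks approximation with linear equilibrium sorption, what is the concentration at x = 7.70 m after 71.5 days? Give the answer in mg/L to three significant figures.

0.972 mg/L

Retardation factor R = 1 + ρ_b·K_d/n = 1 + 1.68 × 0.63/0.41 = 3.581.
Sorption retards both mechanisms: v_R = v/R = 0.1318 m/day, D_R = D/R = 0.03965 m²/day.
v_R·t = 0.1318 × 71.5 = 9.4237 m; 2√(D_R t) = 3.367 m; argument = (7.70 − 9.4237)/3.367 = -0.5119.
C = C₀ × ½·erfc(-0.5119) = 1.27 × 0.7654 = 0.972 mg/L.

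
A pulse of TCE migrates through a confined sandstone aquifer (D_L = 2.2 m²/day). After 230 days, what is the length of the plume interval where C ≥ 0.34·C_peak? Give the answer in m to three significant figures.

The plume is Gaussian with σ = √(2Dt) = √(2 × 2.2 × 230) = 31.81 m.
C/C_peak = exp(−Δx²/(2σ²)) = 0.34 ⇒ Δx = σ·√(−2 ln 0.34) = 31.81 × 1.469 = 46.73 m.
Width = 2Δx = 93.5 m.

93.5 m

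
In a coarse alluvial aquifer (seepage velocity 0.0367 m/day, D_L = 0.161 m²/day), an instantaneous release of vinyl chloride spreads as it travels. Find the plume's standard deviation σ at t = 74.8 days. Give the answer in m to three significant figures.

Dispersive spreading gives a Gaussian with σ² = 2Dt; advection only shifts the center.
σ = √(2 × 0.161 × 74.8) = 4.91 m.

4.91 m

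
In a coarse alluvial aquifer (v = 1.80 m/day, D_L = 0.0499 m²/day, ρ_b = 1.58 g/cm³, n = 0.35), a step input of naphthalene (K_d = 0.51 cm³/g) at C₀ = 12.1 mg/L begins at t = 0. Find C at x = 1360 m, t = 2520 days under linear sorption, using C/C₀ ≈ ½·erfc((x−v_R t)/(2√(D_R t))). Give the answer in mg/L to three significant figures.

Retardation factor R = 1 + ρ_b·K_d/n = 1 + 1.58 × 0.51/0.35 = 3.302.
Sorption retards both mechanisms: v_R = v/R = 0.5451 m/day, D_R = D/R = 0.01511 m²/day.
v_R·t = 0.5451 × 2520 = 1373.652 m; 2√(D_R t) = 12.34 m; argument = (1360 − 1373.652)/12.34 = -1.106.
C = C₀ × ½·erfc(-1.106) = 12.1 × 0.9411 = 11.4 mg/L.

11.4 mg/L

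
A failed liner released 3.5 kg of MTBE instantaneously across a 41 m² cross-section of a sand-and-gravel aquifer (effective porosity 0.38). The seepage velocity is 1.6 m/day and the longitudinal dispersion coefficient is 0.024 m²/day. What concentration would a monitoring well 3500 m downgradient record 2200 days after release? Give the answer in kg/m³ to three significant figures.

For an instantaneous plane source, C(x,t) = M/(n_e·A·√(4πDt)) · exp(−(x−vt)²/(4Dt)), with n_e·A the pore (flow) area.
Plume center vt = 1.6 × 2200 = 3520 m, so the well at 3500 m is 20 m upgradient of the peak.
√(4πDt) = 25.76 m, giving peak height M/(n_e·A·√(4πDt)) = 3.5/(0.38 × 41 × 25.76) = 0.008721 kg/m³.
(x−vt)²/(4Dt) = (-20)²/(4 × 0.024 × 2200) = 1.894; exp(−1.894) = 0.1505.
C = 0.008721 × 0.1505 = 0.00131 kg/m³.

0.00131 kg/m³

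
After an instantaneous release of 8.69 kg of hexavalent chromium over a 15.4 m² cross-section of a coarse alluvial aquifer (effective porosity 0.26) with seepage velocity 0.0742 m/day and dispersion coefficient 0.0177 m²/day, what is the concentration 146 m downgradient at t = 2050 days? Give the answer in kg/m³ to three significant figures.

0.0786 kg/m³

For an instantaneous plane source, C(x,t) = M/(n_e·A·√(4πDt)) · exp(−(x−vt)²/(4Dt)), with n_e·A the pore (flow) area.
Plume center vt = 0.0742 × 2050 = 152.11 m, so the well at 146 m is 6.11 m upgradient of the peak.
√(4πDt) = 21.35 m, giving peak height M/(n_e·A·√(4πDt)) = 8.69/(0.26 × 15.4 × 21.35) = 0.1017 kg/m³.
(x−vt)²/(4Dt) = (-6.11)²/(4 × 0.0177 × 2050) = 0.2572; exp(−0.2572) = 0.7732.
C = 0.1017 × 0.7732 = 0.0786 kg/m³.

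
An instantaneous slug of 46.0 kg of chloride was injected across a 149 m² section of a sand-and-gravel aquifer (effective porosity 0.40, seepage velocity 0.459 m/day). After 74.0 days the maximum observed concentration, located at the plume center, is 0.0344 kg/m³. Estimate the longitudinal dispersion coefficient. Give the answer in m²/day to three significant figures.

At the plume center C_max = M/(n_e·A·√(4πDt)), so D = M²/(4πt·(n_e·A·C_max)²).
n_e·A·C_max = 0.40 × 149 × 0.0344 = 2.050 kg/m.
D = 46.0²/(4π × 74.0 × 2.050²) = 0.541 m²/day.

0.541 m²/day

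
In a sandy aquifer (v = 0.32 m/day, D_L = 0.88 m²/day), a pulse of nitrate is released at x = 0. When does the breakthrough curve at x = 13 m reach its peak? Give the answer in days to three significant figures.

32.9 days

For the 1D instantaneous-source solution, setting ∂C/∂t = 0 at fixed x gives v²t² + 2Dt − x² = 0, so t = (√(D² + v²x²) − D)/v².
√(D² + v²x²) = √(0.88² + 0.32² × 13²) = 4.252; v² = 0.1024.
t = (4.252 − 0.88)/0.1024 = 32.9 days (vs. the pure-advection estimate x/v = 40.6 d).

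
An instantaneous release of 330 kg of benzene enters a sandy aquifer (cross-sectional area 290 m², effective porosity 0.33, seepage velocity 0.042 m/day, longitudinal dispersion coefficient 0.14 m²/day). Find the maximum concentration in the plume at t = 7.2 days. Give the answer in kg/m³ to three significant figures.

0.969 kg/m³

The peak of an instantaneous 1D plume sits at x = vt; there the Gaussian factor is 1 and C_max = M/(n_e·A·√(4πDt)), where n_e·A is the pore area the mass is dissolved in.
√(4πDt) = √(4π × 0.14 × 7.2) = 3.559 m, so C_max = 330/(0.33 × 290 × 3.559) = 0.969 kg/m³.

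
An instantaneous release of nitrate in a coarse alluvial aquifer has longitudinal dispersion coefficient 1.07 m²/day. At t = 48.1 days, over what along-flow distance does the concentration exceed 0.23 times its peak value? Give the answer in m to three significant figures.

34.8 m

The plume is Gaussian with σ = √(2Dt) = √(2 × 1.07 × 48.1) = 10.15 m.
C/C_peak = exp(−Δx²/(2σ²)) = 0.23 ⇒ Δx = σ·√(−2 ln 0.23) = 10.15 × 1.714 = 17.40 m.
Width = 2Δx = 34.8 m.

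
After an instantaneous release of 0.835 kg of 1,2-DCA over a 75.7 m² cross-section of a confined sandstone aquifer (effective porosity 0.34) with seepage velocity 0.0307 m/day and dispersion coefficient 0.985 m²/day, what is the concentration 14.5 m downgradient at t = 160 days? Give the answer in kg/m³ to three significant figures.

0.000630 kg/m³

For an instantaneous plane source, C(x,t) = M/(n_e·A·√(4πDt)) · exp(−(x−vt)²/(4Dt)), with n_e·A the pore (flow) area.
Plume center vt = 0.0307 × 160 = 4.912 m, so the well at 14.5 m is 9.588 m downgradient of the peak.
√(4πDt) = 44.50 m, giving peak height M/(n_e·A·√(4πDt)) = 0.835/(0.34 × 75.7 × 44.50) = 0.0007290 kg/m³.
(x−vt)²/(4Dt) = (9.588)²/(4 × 0.985 × 160) = 0.1458; exp(−0.1458) = 0.8643.
C = 0.0007290 × 0.8643 = 0.000630 kg/m³.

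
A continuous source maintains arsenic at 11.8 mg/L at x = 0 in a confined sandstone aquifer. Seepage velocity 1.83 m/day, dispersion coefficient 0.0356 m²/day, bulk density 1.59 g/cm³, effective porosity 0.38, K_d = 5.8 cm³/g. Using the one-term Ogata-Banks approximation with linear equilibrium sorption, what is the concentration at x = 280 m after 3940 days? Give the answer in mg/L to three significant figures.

Retardation factor R = 1 + ρ_b·K_d/n = 1 + 1.59 × 5.8/0.38 = 25.27.
Sorption retards both mechanisms: v_R = v/R = 0.07242 m/day, D_R = D/R = 0.001409 m²/day.
v_R·t = 0.07242 × 3940 = 285.3348 m; 2√(D_R t) = 4.712 m; argument = (280 − 285.3348)/4.712 = -1.132.
C = C₀ × ½·erfc(-1.132) = 11.8 × 0.9453 = 11.2 mg/L.

11.2 mg/L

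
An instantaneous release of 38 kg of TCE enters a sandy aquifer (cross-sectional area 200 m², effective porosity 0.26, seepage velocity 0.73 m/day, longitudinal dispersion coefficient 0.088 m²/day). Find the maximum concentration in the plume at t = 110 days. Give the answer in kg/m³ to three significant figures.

The peak of an instantaneous 1D plume sits at x = vt; there the Gaussian factor is 1 and C_max = M/(n_e·A·√(4πDt)), where n_e·A is the pore area the mass is dissolved in.
√(4πDt) = √(4π × 0.088 × 110) = 11.03 m, so C_max = 38/(0.26 × 200 × 11.03) = 0.0663 kg/m³.

0.0663 kg/m³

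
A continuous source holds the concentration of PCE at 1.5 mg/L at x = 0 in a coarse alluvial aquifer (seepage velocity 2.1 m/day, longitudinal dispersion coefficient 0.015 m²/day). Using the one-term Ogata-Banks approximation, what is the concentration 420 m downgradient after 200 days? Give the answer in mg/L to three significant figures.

0.750 mg/L

For a continuous step input, C/C₀ ≈ ½·erfc((x−vt)/(2√(Dt))).
vt = 2.1 × 200 = 420 m and 2√(Dt) = 2√(0.015 × 200) = 3.464 m.
Argument (x−vt)/(2√(Dt)) = (420 − 420)/3.464 = 0; ½·erfc(0) = 0.5000.
C = 1.5 × 0.5000 = 0.750 mg/L.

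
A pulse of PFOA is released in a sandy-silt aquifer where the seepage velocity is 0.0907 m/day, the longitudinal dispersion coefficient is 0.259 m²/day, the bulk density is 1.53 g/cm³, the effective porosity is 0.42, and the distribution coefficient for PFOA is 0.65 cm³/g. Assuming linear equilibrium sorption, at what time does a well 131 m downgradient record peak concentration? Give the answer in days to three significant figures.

Retardation factor R = 1 + ρ_b·K_d/n = 1 + 1.53 × 0.65/0.42 = 3.368.
Sorption retards both mechanisms: v_R = v/R = 0.02693 m/day, D_R = D/R = 0.07690 m²/day.
Peak time from v_R²t² + 2D_R t − x² = 0: t = (√(D_R² + v_R²x²) − D_R)/v_R².
√(D_R² + v_R²x²) = √(0.07690² + 0.02693² × 131²) = 3.529; v_R² = 0.0007252.
t = (3.529 − 0.07690)/0.0007252 = 4760 days.

4760 days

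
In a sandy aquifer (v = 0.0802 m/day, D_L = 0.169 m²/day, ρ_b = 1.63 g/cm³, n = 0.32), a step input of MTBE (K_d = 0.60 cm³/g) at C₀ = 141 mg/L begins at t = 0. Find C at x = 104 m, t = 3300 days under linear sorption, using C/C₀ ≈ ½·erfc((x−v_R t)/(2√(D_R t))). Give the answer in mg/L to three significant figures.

1.37 mg/L

Retardation factor R = 1 + ρ_b·K_d/n = 1 + 1.63 × 0.60/0.32 = 4.056.
Sorption retards both mechanisms: v_R = v/R = 0.01977 m/day, D_R = D/R = 0.04167 m²/day.
v_R·t = 0.01977 × 3300 = 65.241 m; 2√(D_R t) = 23.45 m; argument = (104 − 65.241)/23.45 = 1.653.
C = C₀ × ½·erfc(1.653) = 141 × 0.009702 = 1.37 mg/L.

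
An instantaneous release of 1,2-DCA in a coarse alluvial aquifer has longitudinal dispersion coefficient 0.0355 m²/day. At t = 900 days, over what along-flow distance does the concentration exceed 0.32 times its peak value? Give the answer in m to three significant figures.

The plume is Gaussian with σ = √(2Dt) = √(2 × 0.0355 × 900) = 7.994 m.
C/C_peak = exp(−Δx²/(2σ²)) = 0.32 ⇒ Δx = σ·√(−2 ln 0.32) = 7.994 × 1.510 = 12.07 m.
Width = 2Δx = 24.1 m.

24.1 m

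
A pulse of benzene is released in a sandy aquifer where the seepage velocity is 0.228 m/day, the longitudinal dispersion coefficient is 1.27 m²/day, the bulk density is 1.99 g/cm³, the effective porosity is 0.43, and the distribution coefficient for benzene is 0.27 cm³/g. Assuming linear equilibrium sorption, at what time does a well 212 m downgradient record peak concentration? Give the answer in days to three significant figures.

2040 days

Retardation factor R = 1 + ρ_b·K_d/n = 1 + 1.99 × 0.27/0.43 = 2.250.
Sorption retards both mechanisms: v_R = v/R = 0.1013 m/day, D_R = D/R = 0.5644 m²/day.
Peak time from v_R²t² + 2D_R t − x² = 0: t = (√(D_R² + v_R²x²) − D_R)/v_R².
√(D_R² + v_R²x²) = √(0.5644² + 0.1013² × 212²) = 21.48; v_R² = 0.01026.
t = (21.48 − 0.5644)/0.01026 = 2040 days.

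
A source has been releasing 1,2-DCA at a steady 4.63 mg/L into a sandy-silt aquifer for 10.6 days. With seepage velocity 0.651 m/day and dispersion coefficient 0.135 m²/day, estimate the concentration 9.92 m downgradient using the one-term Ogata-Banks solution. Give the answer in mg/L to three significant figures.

0.172 mg/L

For a continuous step input, C/C₀ ≈ ½·erfc((x−vt)/(2√(Dt))).
vt = 0.651 × 10.6 = 6.9006 m and 2√(Dt) = 2√(0.135 × 10.6) = 2.392 m.
Argument (x−vt)/(2√(Dt)) = (9.92 − 6.9006)/2.392 = 1.262; ½·erfc(1.262) = 0.03715.
C = 4.63 × 0.03715 = 0.172 mg/L.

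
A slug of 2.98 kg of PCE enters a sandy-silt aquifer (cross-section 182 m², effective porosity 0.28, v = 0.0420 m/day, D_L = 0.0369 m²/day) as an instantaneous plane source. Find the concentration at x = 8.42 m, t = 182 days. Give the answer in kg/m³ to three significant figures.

For an instantaneous plane source, C(x,t) = M/(n_e·A·√(4πDt)) · exp(−(x−vt)²/(4Dt)), with n_e·A the pore (flow) area.
Plume center vt = 0.0420 × 182 = 7.644 m, so the well at 8.42 m is 0.776 m downgradient of the peak.
√(4πDt) = 9.187 m, giving peak height M/(n_e·A·√(4πDt)) = 2.98/(0.28 × 182 × 9.187) = 0.006365 kg/m³.
(x−vt)²/(4Dt) = (0.776)²/(4 × 0.0369 × 182) = 0.02242; exp(−0.02242) = 0.9778.
C = 0.006365 × 0.9778 = 0.00622 kg/m³.

0.00622 kg/m³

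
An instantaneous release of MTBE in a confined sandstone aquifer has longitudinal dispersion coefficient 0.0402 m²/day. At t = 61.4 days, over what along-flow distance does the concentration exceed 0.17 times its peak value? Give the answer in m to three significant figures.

8.37 m

The plume is Gaussian with σ = √(2Dt) = √(2 × 0.0402 × 61.4) = 2.222 m.
C/C_peak = exp(−Δx²/(2σ²)) = 0.17 ⇒ Δx = σ·√(−2 ln 0.17) = 2.222 × 1.883 = 4.184 m.
Width = 2Δx = 8.37 m.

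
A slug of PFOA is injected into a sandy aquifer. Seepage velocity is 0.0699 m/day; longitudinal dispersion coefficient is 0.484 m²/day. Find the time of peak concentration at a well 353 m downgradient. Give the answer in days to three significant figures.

4950 days

For the 1D instantaneous-source solution, setting ∂C/∂t = 0 at fixed x gives v²t² + 2Dt − x² = 0, so t = (√(D² + v²x²) − D)/v².
√(D² + v²x²) = √(0.484² + 0.0699² × 353²) = 24.68; v² = 0.00488601.
t = (24.68 − 0.484)/0.00488601 = 4950 days (vs. the pure-advection estimate x/v = 5050 d).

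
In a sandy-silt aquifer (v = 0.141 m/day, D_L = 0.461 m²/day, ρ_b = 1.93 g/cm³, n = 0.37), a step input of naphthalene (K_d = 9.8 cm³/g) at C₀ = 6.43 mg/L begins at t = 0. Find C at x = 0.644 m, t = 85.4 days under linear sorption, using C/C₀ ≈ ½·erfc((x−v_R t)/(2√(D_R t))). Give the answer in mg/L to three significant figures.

Retardation factor R = 1 + ρ_b·K_d/n = 1 + 1.93 × 9.8/0.37 = 52.12.
Sorption retards both mechanisms: v_R = v/R = 0.002705 m/day, D_R = D/R = 0.008845 m²/day.
v_R·t = 0.002705 × 85.4 = 0.231007 m; 2√(D_R t) = 1.738 m; argument = (0.644 − 0.231007)/1.738 = 0.2376.
C = C₀ × ½·erfc(0.2376) = 6.43 × 0.3684 = 2.37 mg/L.

2.37 mg/L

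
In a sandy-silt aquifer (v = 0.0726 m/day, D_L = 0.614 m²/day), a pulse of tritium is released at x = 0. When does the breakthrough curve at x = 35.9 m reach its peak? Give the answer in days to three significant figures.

For the 1D instantaneous-source solution, setting ∂C/∂t = 0 at fixed x gives v²t² + 2Dt − x² = 0, so t = (√(D² + v²x²) − D)/v².
√(D² + v²x²) = √(0.614² + 0.0726² × 35.9²) = 2.678; v² = 0.00527076.
t = (2.678 − 0.614)/0.00527076 = 392 days (vs. the pure-advection estimate x/v = 494 d).

392 days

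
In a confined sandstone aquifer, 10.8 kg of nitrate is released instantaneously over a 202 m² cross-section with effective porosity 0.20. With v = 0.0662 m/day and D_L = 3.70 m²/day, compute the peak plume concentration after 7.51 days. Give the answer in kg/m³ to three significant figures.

The peak of an instantaneous 1D plume sits at x = vt; there the Gaussian factor is 1 and C_max = M/(n_e·A·√(4πDt)), where n_e·A is the pore area the mass is dissolved in.
√(4πDt) = √(4π × 3.70 × 7.51) = 18.69 m, so C_max = 10.8/(0.20 × 202 × 18.69) = 0.0143 kg/m³.

0.0143 kg/m³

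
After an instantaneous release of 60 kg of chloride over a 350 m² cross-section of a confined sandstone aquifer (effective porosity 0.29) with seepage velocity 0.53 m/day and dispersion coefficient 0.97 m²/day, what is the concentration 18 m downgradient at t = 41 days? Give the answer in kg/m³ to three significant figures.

0.0242 kg/m³

For an instantaneous plane source, C(x,t) = M/(n_e·A·√(4πDt)) · exp(−(x−vt)²/(4Dt)), with n_e·A the pore (flow) area.
Plume center vt = 0.53 × 41 = 21.73 m, so the well at 18 m is 3.73 m upgradient of the peak.
√(4πDt) = 22.36 m, giving peak height M/(n_e·A·√(4πDt)) = 60/(0.29 × 350 × 22.36) = 0.02644 kg/m³.
(x−vt)²/(4Dt) = (-3.73)²/(4 × 0.97 × 41) = 0.08746; exp(−0.08746) = 0.9163.
C = 0.02644 × 0.9163 = 0.0242 kg/m³.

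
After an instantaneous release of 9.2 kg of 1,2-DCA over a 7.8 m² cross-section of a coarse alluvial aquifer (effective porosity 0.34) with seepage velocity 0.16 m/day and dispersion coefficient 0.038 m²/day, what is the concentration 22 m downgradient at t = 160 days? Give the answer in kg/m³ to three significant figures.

0.233 kg/m³

For an instantaneous plane source, C(x,t) = M/(n_e·A·√(4πDt)) · exp(−(x−vt)²/(4Dt)), with n_e·A the pore (flow) area.
Plume center vt = 0.16 × 160 = 25.6 m, so the well at 22 m is 3.6 m upgradient of the peak.
√(4πDt) = 8.741 m, giving peak height M/(n_e·A·√(4πDt)) = 9.2/(0.34 × 7.8 × 8.741) = 0.3969 kg/m³.
(x−vt)²/(4Dt) = (-3.6)²/(4 × 0.038 × 160) = 0.5329; exp(−0.5329) = 0.5869.
C = 0.3969 × 0.5869 = 0.233 kg/m³.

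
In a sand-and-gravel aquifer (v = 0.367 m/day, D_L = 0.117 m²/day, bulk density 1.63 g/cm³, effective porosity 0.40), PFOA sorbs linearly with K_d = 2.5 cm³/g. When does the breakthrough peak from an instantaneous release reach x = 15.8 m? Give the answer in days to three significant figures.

Retardation factor R = 1 + ρ_b·K_d/n = 1 + 1.63 × 2.5/0.40 = 11.19.
Sorption retards both mechanisms: v_R = v/R = 0.03280 m/day, D_R = D/R = 0.01046 m²/day.
Peak time from v_R²t² + 2D_R t − x² = 0: t = (√(D_R² + v_R²x²) − D_R)/v_R².
√(D_R² + v_R²x²) = √(0.01046² + 0.03280² × 15.8²) = 0.5183; v_R² = 0.001076.
t = (0.5183 − 0.01046)/0.001076 = 472 days.

472 days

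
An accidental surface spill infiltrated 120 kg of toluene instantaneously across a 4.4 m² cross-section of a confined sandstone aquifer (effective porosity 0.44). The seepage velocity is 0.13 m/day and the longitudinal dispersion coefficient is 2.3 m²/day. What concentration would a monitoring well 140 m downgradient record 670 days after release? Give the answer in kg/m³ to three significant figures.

0.283 kg/m³

For an instantaneous plane source, C(x,t) = M/(n_e·A·√(4πDt)) · exp(−(x−vt)²/(4Dt)), with n_e·A the pore (flow) area.
Plume center vt = 0.13 × 670 = 87.1 m, so the well at 140 m is 52.9 m downgradient of the peak.
√(4πDt) = 139.2 m, giving peak height M/(n_e·A·√(4πDt)) = 120/(0.44 × 4.4 × 139.2) = 0.4453 kg/m³.
(x−vt)²/(4Dt) = (52.9)²/(4 × 2.3 × 670) = 0.4540; exp(−0.4540) = 0.6351.
C = 0.4453 × 0.6351 = 0.283 kg/m³.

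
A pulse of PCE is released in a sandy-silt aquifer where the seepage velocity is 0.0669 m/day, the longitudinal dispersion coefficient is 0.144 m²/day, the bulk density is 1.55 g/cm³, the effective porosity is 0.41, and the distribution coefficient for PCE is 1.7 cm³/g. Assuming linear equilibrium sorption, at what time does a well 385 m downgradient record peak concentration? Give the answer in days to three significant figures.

42500 days

Retardation factor R = 1 + ρ_b·K_d/n = 1 + 1.55 × 1.7/0.41 = 7.427.
Sorption retards both mechanisms: v_R = v/R = 0.009008 m/day, D_R = D/R = 0.01939 m²/day.
Peak time from v_R²t² + 2D_R t − x² = 0: t = (√(D_R² + v_R²x²) − D_R)/v_R².
√(D_R² + v_R²x²) = √(0.01939² + 0.009008² × 385²) = 3.468; v_R² = 8.114e-05.
t = (3.468 − 0.01939)/8.114e-05 = 42500 days.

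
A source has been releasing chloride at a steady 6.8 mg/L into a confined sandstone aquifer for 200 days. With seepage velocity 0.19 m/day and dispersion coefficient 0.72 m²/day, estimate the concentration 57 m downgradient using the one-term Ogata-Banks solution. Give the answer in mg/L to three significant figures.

For a continuous step input, C/C₀ ≈ ½·erfc((x−vt)/(2√(Dt))).
vt = 0.19 × 200 = 38 m and 2√(Dt) = 2√(0.72 × 200) = 24.00 m.
Argument (x−vt)/(2√(Dt)) = (57 − 38)/24.00 = 0.7917; ½·erfc(0.7917) = 0.1314.
C = 6.8 × 0.1314 = 0.894 mg/L.

0.894 mg/L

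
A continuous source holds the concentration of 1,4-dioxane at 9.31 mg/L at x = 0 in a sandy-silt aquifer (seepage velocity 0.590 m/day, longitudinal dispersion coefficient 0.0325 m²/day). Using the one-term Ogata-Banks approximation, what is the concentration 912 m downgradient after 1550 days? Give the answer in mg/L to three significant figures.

5.57 mg/L

For a continuous step input, C/C₀ ≈ ½·erfc((x−vt)/(2√(Dt))).
vt = 0.590 × 1550 = 914.5 m and 2√(Dt) = 2√(0.0325 × 1550) = 14.20 m.
Argument (x−vt)/(2√(Dt)) = (912 − 914.5)/14.20 = -0.1761; ½·erfc(-0.1761) = 0.5983.
C = 9.31 × 0.5983 = 5.57 mg/L.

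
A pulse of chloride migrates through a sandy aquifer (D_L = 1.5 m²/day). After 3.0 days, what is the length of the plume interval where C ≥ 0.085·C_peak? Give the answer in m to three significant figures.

The plume is Gaussian with σ = √(2Dt) = √(2 × 1.5 × 3.0) = 3.000 m.
C/C_peak = exp(−Δx²/(2σ²)) = 0.085 ⇒ Δx = σ·√(−2 ln 0.085) = 3.000 × 2.220 = 6.660 m.
Width = 2Δx = 13.3 m.

13.3 m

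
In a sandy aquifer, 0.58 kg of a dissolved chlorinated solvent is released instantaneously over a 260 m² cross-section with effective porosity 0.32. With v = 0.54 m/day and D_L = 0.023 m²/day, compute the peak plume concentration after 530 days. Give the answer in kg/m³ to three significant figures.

0.000563 kg/m³

The peak of an instantaneous 1D plume sits at x = vt; there the Gaussian factor is 1 and C_max = M/(n_e·A·√(4πDt)), where n_e·A is the pore area the mass is dissolved in.
√(4πDt) = √(4π × 0.023 × 530) = 12.38 m, so C_max = 0.58/(0.32 × 260 × 12.38) = 0.000563 kg/m³.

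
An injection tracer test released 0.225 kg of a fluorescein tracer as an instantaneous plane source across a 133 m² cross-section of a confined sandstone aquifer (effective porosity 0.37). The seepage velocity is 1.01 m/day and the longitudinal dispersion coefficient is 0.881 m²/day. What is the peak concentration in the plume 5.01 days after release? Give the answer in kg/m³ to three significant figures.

0.000614 kg/m³

The peak of an instantaneous 1D plume sits at x = vt; there the Gaussian factor is 1 and C_max = M/(n_e·A·√(4πDt)), where n_e·A is the pore area the mass is dissolved in.
√(4πDt) = √(4π × 0.881 × 5.01) = 7.448 m, so C_max = 0.225/(0.37 × 133 × 7.448) = 0.000614 kg/m³.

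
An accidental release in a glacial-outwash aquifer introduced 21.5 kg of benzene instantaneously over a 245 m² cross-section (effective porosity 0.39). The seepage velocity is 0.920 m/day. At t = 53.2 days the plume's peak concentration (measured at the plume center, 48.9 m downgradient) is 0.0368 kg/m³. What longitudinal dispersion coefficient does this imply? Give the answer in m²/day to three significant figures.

0.0559 m²/day

At the plume center C_max = M/(n_e·A·√(4πDt)), so D = M²/(4πt·(n_e·A·C_max)²).
n_e·A·C_max = 0.39 × 245 × 0.0368 = 3.516 kg/m.
D = 21.5²/(4π × 53.2 × 3.516²) = 0.0559 m²/day.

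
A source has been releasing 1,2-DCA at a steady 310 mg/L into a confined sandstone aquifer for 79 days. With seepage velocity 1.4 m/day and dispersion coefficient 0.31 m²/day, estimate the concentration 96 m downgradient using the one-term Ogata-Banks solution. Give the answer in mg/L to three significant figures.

For a continuous step input, C/C₀ ≈ ½·erfc((x−vt)/(2√(Dt))).
vt = 1.4 × 79 = 110.6 m and 2√(Dt) = 2√(0.31 × 79) = 9.897 m.
Argument (x−vt)/(2√(Dt)) = (96 − 110.6)/9.897 = -1.475; ½·erfc(-1.475) = 0.9815.
C = 310 × 0.9815 = 304 mg/L.

304 mg/L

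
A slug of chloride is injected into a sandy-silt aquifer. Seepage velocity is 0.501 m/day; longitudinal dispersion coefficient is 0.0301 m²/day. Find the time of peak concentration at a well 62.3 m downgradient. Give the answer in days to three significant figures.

124 days

For the 1D instantaneous-source solution, setting ∂C/∂t = 0 at fixed x gives v²t² + 2Dt − x² = 0, so t = (√(D² + v²x²) − D)/v².
√(D² + v²x²) = √(0.0301² + 0.501² × 62.3²) = 31.21; v² = 0.251001.
t = (31.21 − 0.0301)/0.251001 = 124 days (vs. the pure-advection estimate x/v = 124 d).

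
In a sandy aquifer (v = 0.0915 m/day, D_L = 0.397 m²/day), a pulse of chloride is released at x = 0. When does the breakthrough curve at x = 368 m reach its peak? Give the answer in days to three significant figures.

3970 days

For the 1D instantaneous-source solution, setting ∂C/∂t = 0 at fixed x gives v²t² + 2Dt − x² = 0, so t = (√(D² + v²x²) − D)/v².
√(D² + v²x²) = √(0.397² + 0.0915² × 368²) = 33.67; v² = 0.00837225.
t = (33.67 − 0.397)/0.00837225 = 3970 days (vs. the pure-advection estimate x/v = 4020 d).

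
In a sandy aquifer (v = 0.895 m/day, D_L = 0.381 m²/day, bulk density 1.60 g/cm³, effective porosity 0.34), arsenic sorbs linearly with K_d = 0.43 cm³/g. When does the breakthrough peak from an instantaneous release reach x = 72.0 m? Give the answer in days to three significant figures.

242 days

Retardation factor R = 1 + ρ_b·K_d/n = 1 + 1.60 × 0.43/0.34 = 3.024.
Sorption retards both mechanisms: v_R = v/R = 0.2960 m/day, D_R = D/R = 0.1260 m²/day.
Peak time from v_R²t² + 2D_R t − x² = 0: t = (√(D_R² + v_R²x²) − D_R)/v_R².
√(D_R² + v_R²x²) = √(0.1260² + 0.2960² × 72.0²) = 21.31; v_R² = 0.08762.
t = (21.31 − 0.1260)/0.08762 = 242 days.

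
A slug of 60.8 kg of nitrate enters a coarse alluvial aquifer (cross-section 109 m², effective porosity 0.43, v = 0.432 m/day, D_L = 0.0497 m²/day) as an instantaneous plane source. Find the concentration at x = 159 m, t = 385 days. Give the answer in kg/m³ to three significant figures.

For an instantaneous plane source, C(x,t) = M/(n_e·A·√(4πDt)) · exp(−(x−vt)²/(4Dt)), with n_e·A the pore (flow) area.
Plume center vt = 0.432 × 385 = 166.32 m, so the well at 159 m is 7.32 m upgradient of the peak.
√(4πDt) = 15.51 m, giving peak height M/(n_e·A·√(4πDt)) = 60.8/(0.43 × 109 × 15.51) = 0.08364 kg/m³.
(x−vt)²/(4Dt) = (-7.32)²/(4 × 0.0497 × 385) = 0.7001; exp(−0.7001) = 0.4965.
C = 0.08364 × 0.4965 = 0.0415 kg/m³.

0.0415 kg/m³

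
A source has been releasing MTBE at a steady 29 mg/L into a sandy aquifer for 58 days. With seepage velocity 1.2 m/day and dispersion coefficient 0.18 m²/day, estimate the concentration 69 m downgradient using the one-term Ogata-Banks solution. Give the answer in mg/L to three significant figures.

For a continuous step input, C/C₀ ≈ ½·erfc((x−vt)/(2√(Dt))).
vt = 1.2 × 58 = 69.6 m and 2√(Dt) = 2√(0.18 × 58) = 6.462 m.
Argument (x−vt)/(2√(Dt)) = (69 − 69.6)/6.462 = -0.09285; ½·erfc(-0.09285) = 0.5522.
C = 29 × 0.5522 = 16.0 mg/L.

16.0 mg/L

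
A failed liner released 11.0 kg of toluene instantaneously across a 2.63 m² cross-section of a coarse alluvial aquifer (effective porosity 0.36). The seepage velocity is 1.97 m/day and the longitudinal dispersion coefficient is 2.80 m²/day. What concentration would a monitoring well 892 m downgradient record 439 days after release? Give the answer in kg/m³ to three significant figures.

0.0804 kg/m³

For an instantaneous plane source, C(x,t) = M/(n_e·A·√(4πDt)) · exp(−(x−vt)²/(4Dt)), with n_e·A the pore (flow) area.
Plume center vt = 1.97 × 439 = 864.83 m, so the well at 892 m is 27.17 m downgradient of the peak.
√(4πDt) = 124.3 m, giving peak height M/(n_e·A·√(4πDt)) = 11.0/(0.36 × 2.63 × 124.3) = 0.09347 kg/m³.
(x−vt)²/(4Dt) = (27.17)²/(4 × 2.80 × 439) = 0.1501; exp(−0.1501) = 0.8606.
C = 0.09347 × 0.8606 = 0.0804 kg/m³.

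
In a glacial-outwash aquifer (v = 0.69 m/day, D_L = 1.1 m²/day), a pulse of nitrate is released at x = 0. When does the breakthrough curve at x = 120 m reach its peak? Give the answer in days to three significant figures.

For the 1D instantaneous-source solution, setting ∂C/∂t = 0 at fixed x gives v²t² + 2Dt − x² = 0, so t = (√(D² + v²x²) − D)/v².
√(D² + v²x²) = √(1.1² + 0.69² × 120²) = 82.81; v² = 0.4761.
t = (82.81 − 1.1)/0.4761 = 172 days (vs. the pure-advection estimate x/v = 174 d).

172 days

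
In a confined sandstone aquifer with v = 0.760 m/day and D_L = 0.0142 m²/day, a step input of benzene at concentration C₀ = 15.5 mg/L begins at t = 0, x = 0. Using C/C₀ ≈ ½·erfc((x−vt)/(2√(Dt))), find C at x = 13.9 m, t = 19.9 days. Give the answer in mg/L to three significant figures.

14.7 mg/L

For a continuous step input, C/C₀ ≈ ½·erfc((x−vt)/(2√(Dt))).
vt = 0.760 × 19.9 = 15.124 m and 2√(Dt) = 2√(0.0142 × 19.9) = 1.063 m.
Argument (x−vt)/(2√(Dt)) = (13.9 − 15.124)/1.063 = -1.151; ½·erfc(-1.151) = 0.9482.
C = 15.5 × 0.9482 = 14.7 mg/L.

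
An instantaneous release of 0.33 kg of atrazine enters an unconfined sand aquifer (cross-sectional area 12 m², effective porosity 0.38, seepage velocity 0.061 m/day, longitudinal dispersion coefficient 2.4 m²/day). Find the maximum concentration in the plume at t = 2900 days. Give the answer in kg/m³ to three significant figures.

The peak of an instantaneous 1D plume sits at x = vt; there the Gaussian factor is 1 and C_max = M/(n_e·A·√(4πDt)), where n_e·A is the pore area the mass is dissolved in.
√(4πDt) = √(4π × 2.4 × 2900) = 295.7 m, so C_max = 0.33/(0.38 × 12 × 295.7) = 0.000245 kg/m³.

0.000245 kg/m³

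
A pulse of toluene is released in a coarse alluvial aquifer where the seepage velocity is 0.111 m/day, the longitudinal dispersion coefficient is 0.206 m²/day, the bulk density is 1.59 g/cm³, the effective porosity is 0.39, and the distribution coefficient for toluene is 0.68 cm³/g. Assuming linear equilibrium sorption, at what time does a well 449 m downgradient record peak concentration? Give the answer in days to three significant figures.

Retardation factor R = 1 + ρ_b·K_d/n = 1 + 1.59 × 0.68/0.39 = 3.772.
Sorption retards both mechanisms: v_R = v/R = 0.02943 m/day, D_R = D/R = 0.05461 m²/day.
Peak time from v_R²t² + 2D_R t − x² = 0: t = (√(D_R² + v_R²x²) − D_R)/v_R².
√(D_R² + v_R²x²) = √(0.05461² + 0.02943² × 449²) = 13.21; v_R² = 0.0008661.
t = (13.21 − 0.05461)/0.0008661 = 15200 days.

15200 days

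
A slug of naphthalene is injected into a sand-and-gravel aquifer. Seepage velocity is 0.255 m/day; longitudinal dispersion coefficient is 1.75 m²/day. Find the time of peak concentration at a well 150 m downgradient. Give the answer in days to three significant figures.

For the 1D instantaneous-source solution, setting ∂C/∂t = 0 at fixed x gives v²t² + 2Dt − x² = 0, so t = (√(D² + v²x²) − D)/v².
√(D² + v²x²) = √(1.75² + 0.255² × 150²) = 38.29; v² = 0.065025.
t = (38.29 − 1.75)/0.065025 = 562 days (vs. the pure-advection estimate x/v = 588 d).

562 days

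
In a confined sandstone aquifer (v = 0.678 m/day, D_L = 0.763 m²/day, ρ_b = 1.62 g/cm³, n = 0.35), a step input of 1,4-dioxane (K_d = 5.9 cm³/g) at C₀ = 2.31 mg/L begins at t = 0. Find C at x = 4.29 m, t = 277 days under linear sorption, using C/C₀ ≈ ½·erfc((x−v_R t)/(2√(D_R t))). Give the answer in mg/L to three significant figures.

1.68 mg/L

Retardation factor R = 1 + ρ_b·K_d/n = 1 + 1.62 × 5.9/0.35 = 28.31.
Sorption retards both mechanisms: v_R = v/R = 0.02395 m/day, D_R = D/R = 0.02695 m²/day.
v_R·t = 0.02395 × 277 = 6.63415 m; 2√(D_R t) = 5.464 m; argument = (4.29 − 6.63415)/5.464 = -0.4290.
C = C₀ × ½·erfc(-0.4290) = 2.31 × 0.7280 = 1.68 mg/L.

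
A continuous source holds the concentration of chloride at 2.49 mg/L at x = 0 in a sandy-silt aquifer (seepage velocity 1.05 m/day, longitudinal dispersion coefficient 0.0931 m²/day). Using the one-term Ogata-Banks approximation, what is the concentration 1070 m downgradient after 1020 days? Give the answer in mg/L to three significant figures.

For a continuous step input, C/C₀ ≈ ½·erfc((x−vt)/(2√(Dt))).
vt = 1.05 × 1020 = 1071 m and 2√(Dt) = 2√(0.0931 × 1020) = 19.49 m.
Argument (x−vt)/(2√(Dt)) = (1070 − 1071)/19.49 = -0.05131; ½·erfc(-0.05131) = 0.5289.
C = 2.49 × 0.5289 = 1.32 mg/L.

1.32 mg/L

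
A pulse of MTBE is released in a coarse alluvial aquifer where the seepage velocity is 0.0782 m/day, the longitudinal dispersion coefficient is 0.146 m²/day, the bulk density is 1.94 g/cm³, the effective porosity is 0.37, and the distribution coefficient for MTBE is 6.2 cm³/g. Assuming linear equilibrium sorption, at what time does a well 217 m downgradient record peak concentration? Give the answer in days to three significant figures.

92200 days

Retardation factor R = 1 + ρ_b·K_d/n = 1 + 1.94 × 6.2/0.37 = 33.51.
Sorption retards both mechanisms: v_R = v/R = 0.002334 m/day, D_R = D/R = 0.004357 m²/day.
Peak time from v_R²t² + 2D_R t − x² = 0: t = (√(D_R² + v_R²x²) − D_R)/v_R².
√(D_R² + v_R²x²) = √(0.004357² + 0.002334² × 217²) = 0.5065; v_R² = 5.448e-06.
t = (0.5065 − 0.004357)/5.448e-06 = 92200 days.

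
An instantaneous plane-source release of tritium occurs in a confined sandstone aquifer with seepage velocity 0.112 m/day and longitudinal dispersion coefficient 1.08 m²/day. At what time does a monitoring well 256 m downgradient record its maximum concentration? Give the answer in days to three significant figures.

For the 1D instantaneous-source solution, setting ∂C/∂t = 0 at fixed x gives v²t² + 2Dt − x² = 0, so t = (√(D² + v²x²) − D)/v².
√(D² + v²x²) = √(1.08² + 0.112² × 256²) = 28.69; v² = 0.012544.
t = (28.69 − 1.08)/0.012544 = 2200 days (vs. the pure-advection estimate x/v = 2290 d).

2200 days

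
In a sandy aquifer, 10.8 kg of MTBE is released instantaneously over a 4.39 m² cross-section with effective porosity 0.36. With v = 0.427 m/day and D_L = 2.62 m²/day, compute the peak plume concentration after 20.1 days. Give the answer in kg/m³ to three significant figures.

The peak of an instantaneous 1D plume sits at x = vt; there the Gaussian factor is 1 and C_max = M/(n_e·A·√(4πDt)), where n_e·A is the pore area the mass is dissolved in.
√(4πDt) = √(4π × 2.62 × 20.1) = 25.72 m, so C_max = 10.8/(0.36 × 4.39 × 25.72) = 0.266 kg/m³.

0.266 kg/m³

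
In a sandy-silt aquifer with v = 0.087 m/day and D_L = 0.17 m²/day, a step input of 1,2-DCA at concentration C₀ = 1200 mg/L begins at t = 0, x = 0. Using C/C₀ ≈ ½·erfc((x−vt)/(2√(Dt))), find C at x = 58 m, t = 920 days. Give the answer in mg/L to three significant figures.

1070 mg/L

For a continuous step input, C/C₀ ≈ ½·erfc((x−vt)/(2√(Dt))).
vt = 0.087 × 920 = 80.04 m and 2√(Dt) = 2√(0.17 × 920) = 25.01 m.
Argument (x−vt)/(2√(Dt)) = (58 − 80.04)/25.01 = -0.8812; ½·erfc(-0.8812) = 0.8937.
C = 1200 × 0.8937 = 1070 mg/L.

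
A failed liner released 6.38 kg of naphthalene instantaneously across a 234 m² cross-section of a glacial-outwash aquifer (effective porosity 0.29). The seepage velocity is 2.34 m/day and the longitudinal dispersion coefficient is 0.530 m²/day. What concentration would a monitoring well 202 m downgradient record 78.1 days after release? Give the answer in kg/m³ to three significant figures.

0.000440 kg/m³

For an instantaneous plane source, C(x,t) = M/(n_e·A·√(4πDt)) · exp(−(x−vt)²/(4Dt)), with n_e·A the pore (flow) area.
Plume center vt = 2.34 × 78.1 = 182.754 m, so the well at 202 m is 19.246 m downgradient of the peak.
√(4πDt) = 22.81 m, giving peak height M/(n_e·A·√(4πDt)) = 6.38/(0.29 × 234 × 22.81) = 0.004122 kg/m³.
(x−vt)²/(4Dt) = (19.246)²/(4 × 0.530 × 78.1) = 2.237; exp(−2.237) = 0.1068.
C = 0.004122 × 0.1068 = 0.000440 kg/m³.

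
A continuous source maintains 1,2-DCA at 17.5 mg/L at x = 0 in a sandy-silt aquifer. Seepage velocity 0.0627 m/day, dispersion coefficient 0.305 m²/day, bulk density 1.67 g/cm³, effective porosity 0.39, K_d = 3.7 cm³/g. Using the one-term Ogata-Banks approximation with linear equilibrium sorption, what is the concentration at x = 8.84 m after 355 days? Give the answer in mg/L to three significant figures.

Retardation factor R = 1 + ρ_b·K_d/n = 1 + 1.67 × 3.7/0.39 = 16.84.
Sorption retards both mechanisms: v_R = v/R = 0.003723 m/day, D_R = D/R = 0.01811 m²/day.
v_R·t = 0.003723 × 355 = 1.321665 m; 2√(D_R t) = 5.071 m; argument = (8.84 − 1.321665)/5.071 = 1.483.
C = C₀ × ½·erfc(1.483) = 17.5 × 0.01798 = 0.315 mg/L.

0.315 mg/L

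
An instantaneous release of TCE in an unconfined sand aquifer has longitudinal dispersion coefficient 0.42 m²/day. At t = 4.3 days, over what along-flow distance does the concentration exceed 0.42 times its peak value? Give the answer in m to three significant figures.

The plume is Gaussian with σ = √(2Dt) = √(2 × 0.42 × 4.3) = 1.901 m.
C/C_peak = exp(−Δx²/(2σ²)) = 0.42 ⇒ Δx = σ·√(−2 ln 0.42) = 1.901 × 1.317 = 2.504 m.
Width = 2Δx = 5.01 m.

5.01 m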